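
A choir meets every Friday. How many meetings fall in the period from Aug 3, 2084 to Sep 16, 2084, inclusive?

Aug 3, 2084 is a Thursday.
That's 45 days from start to end, counting both.
45 = 7 × 6 + 3, so there are 6 full weeks plus 3 extra days.
Each full week contributes one Friday: 6 so far.
The 3 extra days are Thu, Fri, Sat — 1 of them qualifies.
Total: 6 + 1 = 7.

7 Fridays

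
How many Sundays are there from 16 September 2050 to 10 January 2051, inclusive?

17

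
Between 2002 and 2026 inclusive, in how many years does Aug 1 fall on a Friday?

Day of week of August 1 in each year:
2002: Thu, 2003: Fri ✓, 2004: Sun, 2005: Mon, 2006: Tue, 2007: Wed, 2008: Fri ✓, 2009: Sat, 2010: Sun, 2011: Mon, 2012: Wed, 2013: Thu, 2014: Fri ✓, 2015: Sat, 2016: Mon, 2017: Tue, 2018: Wed, 2019: Thu, 2020: Sat, 2021: Sun, 2022: Mon, 2023: Tue, 2024: Thu, 2025: Fri ✓, 2026: Sat
Fridays: 2003, 2008, 2014, 2025.

4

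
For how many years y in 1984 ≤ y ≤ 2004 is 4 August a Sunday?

Day of week of August 4 in each year:
1984: Sat, 1985: Sun ✓, 1986: Mon, 1987: Tue, 1988: Thu, 1989: Fri, 1990: Sat, 1991: Sun ✓, 1992: Tue, 1993: Wed, 1994: Thu, 1995: Fri, 1996: Sun ✓, 1997: Mon, 1998: Tue, 1999: Wed, 2000: Fri, 2001: Sat, 2002: Sun ✓, 2003: Mon, 2004: Wed
Sundays: 1985, 1991, 1996, 2002.

4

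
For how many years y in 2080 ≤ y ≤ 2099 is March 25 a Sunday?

Day of week of March 25 in each year:
2080: Mon, 2081: Tue, 2082: Wed, 2083: Thu, 2084: Sat, 2085: Sun ✓, 2086: Mon, 2087: Tue, 2088: Thu, 2089: Fri, 2090: Sat, 2091: Sun ✓, 2092: Tue, 2093: Wed, 2094: Thu, 2095: Fri, 2096: Sun ✓, 2097: Mon, 2098: Tue, 2099: Wed
Sundays: 2085, 2091, 2096.

3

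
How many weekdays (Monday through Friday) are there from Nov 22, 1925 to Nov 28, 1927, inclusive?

Nov 22, 1925 is a Sunday.
The range spans 737 days (inclusive of both endpoints).
737 = 7 × 105 + 2, so there are 105 full weeks plus 2 extra days.
Each full week contributes 5 weekdays (Mon–Fri): 105 × 5 = 525.
The 2 extra days are Sun, Mon — 1 of them qualifies.
Total: 525 + 1 = 526.

526 weekdays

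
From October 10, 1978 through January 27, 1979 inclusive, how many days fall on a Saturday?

16

October 10, 1978 is a Tuesday.
From October 10, 1978 to January 27, 1979 is 110 days inclusive.
110 = 7 × 15 + 5, so there are 15 full weeks plus 5 extra days.
Each full week contributes one Saturday: 15 so far.
The 5 extra days are Tue, Wed, Thu, Fri, Sat — 1 of them qualifies.
Total: 15 + 1 = 16.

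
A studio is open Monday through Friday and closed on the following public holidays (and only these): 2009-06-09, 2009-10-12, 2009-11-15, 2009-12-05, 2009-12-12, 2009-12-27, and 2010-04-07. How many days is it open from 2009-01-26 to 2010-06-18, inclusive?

362 working days

2009-01-26 is a Monday.
From 2009-01-26 to 2010-06-18 is 509 days inclusive.
509 = 7 × 72 + 5, so there are 72 full weeks plus 5 extra days.
Each full week contributes 5 weekdays (Mon–Fri): 72 × 5 = 360.
The 5 extra days are Mon, Tue, Wed, Thu, Fri — 5 of them qualify.
Total: 360 + 5 = 365.
Holidays: 2009-06-09 (Tue); 2009-10-12 (Mon); 2009-11-15 (Sun); 2009-12-05 (Sat); 2009-12-12 (Sat); 2009-12-27 (Sun); 2010-04-07 (Wed).
3 of the 7 holidays fall on weekdays; the rest are weekends and were already excluded.
Business days: 365 − 3 = 362.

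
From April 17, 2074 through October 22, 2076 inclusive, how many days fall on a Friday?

April 17, 2074 is a Tuesday.
From April 17, 2074 to October 22, 2076 is 920 days inclusive.
920 = 7 × 131 + 3, so there are 131 full weeks plus 3 extra days.
Each full week contributes one Friday: 131 so far.
The 3 extra days are Tue, Wed, Thu — none qualify.
Total: 131 + 0 = 131.

131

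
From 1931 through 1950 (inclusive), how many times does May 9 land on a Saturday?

Day of week of May 9 in each year:
1931: Sat ✓, 1932: Mon, 1933: Tue, 1934: Wed, 1935: Thu, 1936: Sat ✓, 1937: Sun, 1938: Mon, 1939: Tue, 1940: Thu, 1941: Fri, 1942: Sat ✓, 1943: Sun, 1944: Tue, 1945: Wed, 1946: Thu, 1947: Fri, 1948: Sun, 1949: Mon, 1950: Tue
Saturdays: 1931, 1936, 1942.

3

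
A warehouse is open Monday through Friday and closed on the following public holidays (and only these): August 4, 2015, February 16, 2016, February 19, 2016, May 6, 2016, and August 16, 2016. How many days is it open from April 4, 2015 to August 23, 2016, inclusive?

April 4, 2015 is a Saturday.
That's 508 days from start to end, counting both.
508 = 7 × 72 + 4, so there are 72 full weeks plus 4 extra days.
Each full week contributes 5 weekdays (Mon–Fri): 72 × 5 = 360.
The 4 extra days are Saturday, Sunday, Monday, Tuesday — 2 of them qualify.
Total: 360 + 2 = 362.
Holidays: August 4, 2015 (Tue); February 16, 2016 (Tue); February 19, 2016 (Fri); May 6, 2016 (Fri); August 16, 2016 (Tue).
All 5 holidays fall on weekdays, so subtract 5.
Business days: 362 − 5 = 357.

357 working days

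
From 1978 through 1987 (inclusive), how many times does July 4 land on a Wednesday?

Day of week of July 4 in each year:
1978: Tue, 1979: Wed ✓, 1980: Fri, 1981: Sat, 1982: Sun, 1983: Mon, 1984: Wed ✓, 1985: Thu, 1986: Fri, 1987: Sat
Wednesdays: 1979, 1984.

2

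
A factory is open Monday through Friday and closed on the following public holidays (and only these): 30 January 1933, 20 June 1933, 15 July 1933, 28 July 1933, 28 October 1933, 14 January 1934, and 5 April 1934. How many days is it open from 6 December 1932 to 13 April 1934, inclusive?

6 December 1932 is a Tuesday.
The range spans 494 days (inclusive of both endpoints).
494 = 7 × 70 + 4, so there are 70 full weeks plus 4 extra days.
Each full week contributes 5 weekdays (Mon–Fri): 70 × 5 = 350.
The 4 extra days are Tuesday, Wednesday, Thursday, Friday — 4 of them qualify.
Total: 350 + 4 = 354.
Holidays: 30 January 1933 (Mon); 20 June 1933 (Tue); 15 July 1933 (Sat); 28 July 1933 (Fri); 28 October 1933 (Sat); 14 January 1934 (Sun); 5 April 1934 (Thu).
4 of the 7 holidays fall on weekdays; the rest are weekends and were already excluded.
Business days: 354 − 4 = 350.

350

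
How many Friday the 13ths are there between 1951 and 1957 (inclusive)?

13

Friday-the-13ths by year:
1951: Apr, Jul
1952: Jun
1953: Feb, Mar, Nov
1954: Aug
1955: May
1956: Jan, Apr, Jul
1957: Sep, Dec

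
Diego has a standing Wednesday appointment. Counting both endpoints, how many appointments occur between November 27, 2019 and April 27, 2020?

22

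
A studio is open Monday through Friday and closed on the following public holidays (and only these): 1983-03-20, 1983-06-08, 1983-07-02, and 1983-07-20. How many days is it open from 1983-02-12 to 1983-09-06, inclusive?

1983-02-12 is a Saturday.
That's 207 days from start to end, counting both.
207 = 7 × 29 + 4, so there are 29 full weeks plus 4 extra days.
Each full week contributes 5 weekdays (Mon–Fri): 29 × 5 = 145.
The 4 extra days are Saturday, Sunday, Monday, Tuesday — 2 of them qualify.
Total: 145 + 2 = 147.
Holidays: 1983-03-20 (Sun); 1983-06-08 (Wed); 1983-07-02 (Sat); 1983-07-20 (Wed).
2 of the 4 holidays fall on weekdays; the rest are weekends and were already excluded.
Business days: 147 − 2 = 145.

145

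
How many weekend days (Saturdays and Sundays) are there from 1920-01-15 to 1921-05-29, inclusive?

1920-01-15 is a Thursday.
From 1920-01-15 to 1921-05-29 is 501 days inclusive.
501 = 7 × 71 + 4, so there are 71 full weeks plus 4 extra days.
Each full week contributes 2 weekend days (Sat, Sun): 71 × 2 = 142.
The 4 extra days are Thursday, Friday, Saturday, Sunday — 2 of them qualify.
Total: 142 + 2 = 144.

144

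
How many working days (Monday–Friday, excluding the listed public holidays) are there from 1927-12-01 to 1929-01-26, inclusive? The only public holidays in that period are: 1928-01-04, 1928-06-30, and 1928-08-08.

300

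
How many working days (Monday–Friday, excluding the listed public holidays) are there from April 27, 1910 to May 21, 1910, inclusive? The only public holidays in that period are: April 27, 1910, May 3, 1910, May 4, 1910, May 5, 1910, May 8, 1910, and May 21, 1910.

April 27, 1910 is a Wednesday.
The range spans 25 days (inclusive of both endpoints).
25 = 7 × 3 + 4, so there are 3 full weeks plus 4 extra days.
Each full week contributes 5 weekdays (Mon–Fri): 3 × 5 = 15.
The 4 extra days are Wednesday, Thursday, Friday, Saturday — 3 of them qualify.
Total: 15 + 3 = 18.
Holidays: April 27, 1910 (Wed); May 3, 1910 (Tue); May 4, 1910 (Wed); May 5, 1910 (Thu); May 8, 1910 (Sun); May 21, 1910 (Sat).
4 of the 6 holidays fall on weekdays; the rest are weekends and were already excluded.
Business days: 18 − 4 = 14.

14 working days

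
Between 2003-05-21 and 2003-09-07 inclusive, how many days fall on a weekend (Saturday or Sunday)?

2003-05-21 is a Wednesday.
That's 110 days from start to end, counting both.
110 = 7 × 15 + 5, so there are 15 full weeks plus 5 extra days.
Each full week contributes 2 weekend days (Sat, Sun): 15 × 2 = 30.
The 5 extra days are Wed, Thu, Fri, Sat, Sun — 2 of them qualify.
Total: 30 + 2 = 32.

32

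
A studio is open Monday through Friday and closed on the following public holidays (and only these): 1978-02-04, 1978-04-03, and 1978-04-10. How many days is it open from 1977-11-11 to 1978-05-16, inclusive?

1977-11-11 is a Friday.
The range spans 187 days (inclusive of both endpoints).
187 = 7 × 26 + 5, so there are 26 full weeks plus 5 extra days.
Each full week contributes 5 weekdays (Mon–Fri): 26 × 5 = 130.
The 5 extra days are Fri, Sat, Sun, Mon, Tue — 3 of them qualify.
Total: 130 + 3 = 133.
Holidays: 1978-02-04 (Sat); 1978-04-03 (Mon); 1978-04-10 (Mon).
2 of the 3 holidays fall on weekdays; the rest are weekends and were already excluded.
Business days: 133 − 2 = 131.

131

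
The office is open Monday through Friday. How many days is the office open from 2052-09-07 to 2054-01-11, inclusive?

350 weekdays

2052-09-07 is a Saturday.
That's 492 days from start to end, counting both.
492 = 7 × 70 + 2, so there are 70 full weeks plus 2 extra days.
Each full week contributes 5 weekdays (Mon–Fri): 70 × 5 = 350.
The 2 extra days are Sat, Sun — none qualify.
Total: 350 + 0 = 350.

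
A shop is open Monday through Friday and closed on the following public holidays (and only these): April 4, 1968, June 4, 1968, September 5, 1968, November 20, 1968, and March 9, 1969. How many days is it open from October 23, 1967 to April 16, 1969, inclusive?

384

October 23, 1967 is a Monday.
The range spans 542 days (inclusive of both endpoints).
542 = 7 × 77 + 3, so there are 77 full weeks plus 3 extra days.
Each full week contributes 5 weekdays (Mon–Fri): 77 × 5 = 385.
The 3 extra days are Monday, Tuesday, Wednesday — 3 of them qualify.
Total: 385 + 3 = 388.
Holidays: April 4, 1968 (Thu); June 4, 1968 (Tue); September 5, 1968 (Thu); November 20, 1968 (Wed); March 9, 1969 (Sun).
4 of the 5 holidays fall on weekdays; the rest are weekends and were already excluded.
Business days: 388 − 4 = 384.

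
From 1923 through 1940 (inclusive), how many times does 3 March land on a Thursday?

3

Day of week of March 3 in each year:
1923: Sat, 1924: Mon, 1925: Tue, 1926: Wed, 1927: Thu ✓, 1928: Sat, 1929: Sun, 1930: Mon, 1931: Tue, 1932: Thu ✓, 1933: Fri, 1934: Sat, 1935: Sun, 1936: Tue, 1937: Wed, 1938: Thu ✓, 1939: Fri, 1940: Sun
Thursdays: 1927, 1932, 1938.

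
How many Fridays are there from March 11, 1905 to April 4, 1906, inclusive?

55 Fridays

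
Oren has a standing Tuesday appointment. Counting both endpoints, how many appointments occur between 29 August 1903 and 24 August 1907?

208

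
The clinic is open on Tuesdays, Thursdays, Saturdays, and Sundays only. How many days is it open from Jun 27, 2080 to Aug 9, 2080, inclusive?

Jun 27, 2080 is a Thursday.
The range spans 44 days (inclusive of both endpoints).
44 = 7 × 6 + 2, so there are 6 full weeks plus 2 extra days.
Each full week contributes 4 days from the set (Tue, Thu, Sat, Sun): 6 × 4 = 24.
The 2 extra days are Thu, Fri — 1 of them qualifies.
Total: 24 + 1 = 25.

25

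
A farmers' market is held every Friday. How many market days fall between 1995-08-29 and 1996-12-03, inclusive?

66 Fridays

1995-08-29 is a Tuesday.
The range spans 463 days (inclusive of both endpoints).
463 = 7 × 66 + 1, so there are 66 full weeks plus 1 extra day.
Each full week contributes one Friday: 66 so far.
The 1 extra day is Tue — none qualify.
Total: 66 + 0 = 66.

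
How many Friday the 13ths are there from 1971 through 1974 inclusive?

6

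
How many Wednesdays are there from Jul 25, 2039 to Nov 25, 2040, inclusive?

Jul 25, 2039 is a Monday.
From Jul 25, 2039 to Nov 25, 2040 is 490 days inclusive.
490 = 7 × 70, so the span is exactly 70 full weeks.
Each full week contributes one Wednesday: 70 so far.

70 Wednesdays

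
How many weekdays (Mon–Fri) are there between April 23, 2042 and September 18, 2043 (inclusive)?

368 weekdays

April 23, 2042 is a Wednesday.
From April 23, 2042 to September 18, 2043 is 514 days inclusive.
514 = 7 × 73 + 3, so there are 73 full weeks plus 3 extra days.
Each full week contributes 5 weekdays (Mon–Fri): 73 × 5 = 365.
The 3 extra days are Wednesday, Thursday, Friday — 3 of them qualify.
Total: 365 + 3 = 368.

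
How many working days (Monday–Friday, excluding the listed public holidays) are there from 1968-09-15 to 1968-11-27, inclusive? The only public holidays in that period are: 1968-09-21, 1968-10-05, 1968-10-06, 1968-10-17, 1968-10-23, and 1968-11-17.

51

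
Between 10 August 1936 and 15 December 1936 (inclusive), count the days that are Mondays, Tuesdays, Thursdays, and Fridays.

74

10 August 1936 is a Monday.
From 10 August 1936 to 15 December 1936 is 128 days inclusive.
128 = 7 × 18 + 2, so there are 18 full weeks plus 2 extra days.
Each full week contributes 4 days from the set (Mon, Tue, Thu, Fri): 18 × 4 = 72.
The 2 extra days are Mon, Tue — 2 of them qualify.
Total: 72 + 2 = 74.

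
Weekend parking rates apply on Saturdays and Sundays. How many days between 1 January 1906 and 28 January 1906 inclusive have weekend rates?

8

1 January 1906 is a Monday.
That's 28 days from start to end, counting both.
28 = 7 × 4, so the span is exactly 4 full weeks.
Each full week contributes 2 weekend days (Sat, Sun): 4 × 2 = 8.
Total: 8.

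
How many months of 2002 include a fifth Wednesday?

A month has five Wednesdays exactly when Wednesday falls within its first (length − 28) days.
Jan: 31 days, starts Tue → 5 of Tue, Wed, Thu ✓
Feb: 28 days, starts Fri → 5 of (none)
Mar: 31 days, starts Fri → 5 of Fri, Sat, Sun
Apr: 30 days, starts Mon → 5 of Mon, Tue
May: 31 days, starts Wed → 5 of Wed, Thu, Fri ✓
Jun: 30 days, starts Sat → 5 of Sat, Sun
Jul: 31 days, starts Mon → 5 of Mon, Tue, Wed ✓
Aug: 31 days, starts Thu → 5 of Thu, Fri, Sat
Sep: 30 days, starts Sun → 5 of Sun, Mon
Oct: 31 days, starts Tue → 5 of Tue, Wed, Thu ✓
Nov: 30 days, starts Fri → 5 of Fri, Sat
Dec: 31 days, starts Sun → 5 of Sun, Mon, Tue
Months with five Wednesdays: Jan, May, Jul, Oct.

4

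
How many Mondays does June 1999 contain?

4

1999-06-01 is a Tuesday.
From 1999-06-01 to 1999-06-30 is 30 days inclusive.
30 = 7 × 4 + 2, so there are 4 full weeks plus 2 extra days.
Each full week contributes one Monday: 4 so far.
The 2 extra days are Tuesday, Wednesday — none qualify.
Total: 4 + 0 = 4.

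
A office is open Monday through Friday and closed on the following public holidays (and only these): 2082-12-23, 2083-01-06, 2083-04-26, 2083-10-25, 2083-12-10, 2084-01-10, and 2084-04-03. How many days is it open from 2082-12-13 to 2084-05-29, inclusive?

374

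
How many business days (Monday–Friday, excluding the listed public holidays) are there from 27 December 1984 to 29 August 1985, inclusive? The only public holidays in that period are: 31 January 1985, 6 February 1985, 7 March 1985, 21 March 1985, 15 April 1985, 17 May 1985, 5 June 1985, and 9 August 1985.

168 business days

27 December 1984 is a Thursday.
The range spans 246 days (inclusive of both endpoints).
246 = 7 × 35 + 1, so there are 35 full weeks plus 1 extra day.
Each full week contributes 5 weekdays (Mon–Fri): 35 × 5 = 175.
The 1 extra day is Thursday — 1 of them qualifies.
Total: 175 + 1 = 176.
Holidays: 31 January 1985 (Thu); 6 February 1985 (Wed); 7 March 1985 (Thu); 21 March 1985 (Thu); 15 April 1985 (Mon); 17 May 1985 (Fri); 5 June 1985 (Wed); 9 August 1985 (Fri).
All 8 holidays fall on weekdays, so subtract 8.
Business days: 176 − 8 = 168.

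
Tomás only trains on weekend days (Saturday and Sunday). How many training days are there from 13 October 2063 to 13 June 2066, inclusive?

13 October 2063 is a Saturday.
That's 975 days from start to end, counting both.
975 = 7 × 139 + 2, so there are 139 full weeks plus 2 extra days.
Each full week contributes 2 weekend days (Sat, Sun): 139 × 2 = 278.
The 2 extra days are Sat, Sun — 2 of them qualify.
Total: 278 + 2 = 280.

280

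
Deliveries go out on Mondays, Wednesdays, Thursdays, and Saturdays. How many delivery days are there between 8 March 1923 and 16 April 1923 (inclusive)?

23

8 March 1923 is a Thursday.
From 8 March 1923 to 16 April 1923 is 40 days inclusive.
40 = 7 × 5 + 5, so there are 5 full weeks plus 5 extra days.
Each full week contributes 4 days from the set (Mon, Wed, Thu, Sat): 5 × 4 = 20.
The 5 extra days are Thursday, Friday, Saturday, Sunday, Monday — 3 of them qualify.
Total: 20 + 3 = 23.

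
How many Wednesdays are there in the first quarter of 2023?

13

1 January 2023 is a Sunday.
That's 90 days from start to end, counting both.
90 = 7 × 12 + 6, so there are 12 full weeks plus 6 extra days.
Each full week contributes one Wednesday: 12 so far.
The 6 extra days are Sun, Mon, Tue, Wed, Thu, Fri — 1 of them qualifies.
Total: 12 + 1 = 13.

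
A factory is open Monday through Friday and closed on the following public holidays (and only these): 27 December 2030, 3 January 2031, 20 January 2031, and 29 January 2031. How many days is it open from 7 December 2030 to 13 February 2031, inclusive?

45

7 December 2030 is a Saturday.
From 7 December 2030 to 13 February 2031 is 69 days inclusive.
69 = 7 × 9 + 6, so there are 9 full weeks plus 6 extra days.
Each full week contributes 5 weekdays (Mon–Fri): 9 × 5 = 45.
The 6 extra days are Saturday, Sunday, Monday, Tuesday, Wednesday, Thursday — 4 of them qualify.
Total: 45 + 4 = 49.
Holidays: 27 December 2030 (Fri); 3 January 2031 (Fri); 20 January 2031 (Mon); 29 January 2031 (Wed).
All 4 holidays fall on weekdays, so subtract 4.
Business days: 49 − 4 = 45.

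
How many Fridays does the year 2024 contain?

2024-01-01 is a Monday.
From 2024-01-01 to 2024-12-31 is 366 days inclusive.
366 = 7 × 52 + 2, so there are 52 full weeks plus 2 extra days.
Each full week contributes one Friday: 52 so far.
The 2 extra days are Monday, Tuesday — none qualify.
Total: 52 + 0 = 52.

52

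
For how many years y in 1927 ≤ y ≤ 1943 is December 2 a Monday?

Day of week of December 2 in each year:
1927: Fri, 1928: Sun, 1929: Mon ✓, 1930: Tue, 1931: Wed, 1932: Fri, 1933: Sat, 1934: Sun, 1935: Mon ✓, 1936: Wed, 1937: Thu, 1938: Fri, 1939: Sat, 1940: Mon ✓, 1941: Tue, 1942: Wed, 1943: Thu
Mondays: 1929, 1935, 1940.

3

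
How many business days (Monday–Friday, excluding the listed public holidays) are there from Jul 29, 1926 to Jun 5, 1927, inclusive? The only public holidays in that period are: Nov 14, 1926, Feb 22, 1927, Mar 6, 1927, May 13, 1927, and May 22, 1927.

Jul 29, 1926 is a Thursday.
That's 312 days from start to end, counting both.
312 = 7 × 44 + 4, so there are 44 full weeks plus 4 extra days.
Each full week contributes 5 weekdays (Mon–Fri): 44 × 5 = 220.
The 4 extra days are Thursday, Friday, Saturday, Sunday — 2 of them qualify.
Total: 220 + 2 = 222.
Holidays: Nov 14, 1926 (Sun); Feb 22, 1927 (Tue); Mar 6, 1927 (Sun); May 13, 1927 (Fri); May 22, 1927 (Sun).
2 of the 5 holidays fall on weekdays; the rest are weekends and were already excluded.
Business days: 222 − 2 = 220.

220 business days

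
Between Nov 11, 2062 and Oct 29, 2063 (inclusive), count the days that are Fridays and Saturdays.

Nov 11, 2062 is a Saturday.
From Nov 11, 2062 to Oct 29, 2063 is 353 days inclusive.
353 = 7 × 50 + 3, so there are 50 full weeks plus 3 extra days.
Each full week contributes 2 days from the set (Fri, Sat): 50 × 2 = 100.
The 3 extra days are Saturday, Sunday, Monday — 1 of them qualifies.
Total: 100 + 1 = 101.

101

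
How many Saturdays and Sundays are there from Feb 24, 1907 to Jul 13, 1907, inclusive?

40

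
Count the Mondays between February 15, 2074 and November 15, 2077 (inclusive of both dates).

February 15, 2074 is a Thursday.
The range spans 1370 days (inclusive of both endpoints).
1370 = 7 × 195 + 5, so there are 195 full weeks plus 5 extra days.
Each full week contributes one Monday: 195 so far.
The 5 extra days are Thu, Fri, Sat, Sun, Mon — 1 of them qualifies.
Total: 195 + 1 = 196.

196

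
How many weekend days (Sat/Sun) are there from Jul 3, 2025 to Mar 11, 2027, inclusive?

176

Jul 3, 2025 is a Thursday.
The range spans 617 days (inclusive of both endpoints).
617 = 7 × 88 + 1, so there are 88 full weeks plus 1 extra day.
Each full week contributes 2 weekend days (Sat, Sun): 88 × 2 = 176.
The 1 extra day is Thu — none qualify.
Total: 176 + 0 = 176.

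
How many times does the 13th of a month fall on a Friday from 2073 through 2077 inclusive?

9

Friday-the-13ths by year:
2073: Jan, Oct
2074: Apr, Jul
2075: Sep, Dec
2076: Mar, Nov
2077: Aug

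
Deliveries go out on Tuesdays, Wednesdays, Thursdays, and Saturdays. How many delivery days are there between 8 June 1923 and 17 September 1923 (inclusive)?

57

8 June 1923 is a Friday.
That's 102 days from start to end, counting both.
102 = 7 × 14 + 4, so there are 14 full weeks plus 4 extra days.
Each full week contributes 4 days from the set (Tue, Wed, Thu, Sat): 14 × 4 = 56.
The 4 extra days are Fri, Sat, Sun, Mon — 1 of them qualifies.
Total: 56 + 1 = 57.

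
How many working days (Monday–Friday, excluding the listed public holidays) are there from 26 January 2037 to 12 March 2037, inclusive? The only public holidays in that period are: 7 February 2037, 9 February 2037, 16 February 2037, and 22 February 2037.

26 January 2037 is a Monday.
The range spans 46 days (inclusive of both endpoints).
46 = 7 × 6 + 4, so there are 6 full weeks plus 4 extra days.
Each full week contributes 5 weekdays (Mon–Fri): 6 × 5 = 30.
The 4 extra days are Monday, Tuesday, Wednesday, Thursday — 4 of them qualify.
Total: 30 + 4 = 34.
Holidays: 7 February 2037 (Sat); 9 February 2037 (Mon); 16 February 2037 (Mon); 22 February 2037 (Sun).
2 of the 4 holidays fall on weekdays; the rest are weekends and were already excluded.
Business days: 34 − 2 = 32.

32 working days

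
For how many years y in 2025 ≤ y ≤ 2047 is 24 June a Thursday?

Day of week of June 24 in each year:
2025: Tue, 2026: Wed, 2027: Thu ✓, 2028: Sat, 2029: Sun, 2030: Mon, 2031: Tue, 2032: Thu ✓, 2033: Fri, 2034: Sat, 2035: Sun, 2036: Tue, 2037: Wed, 2038: Thu ✓, 2039: Fri, 2040: Sun, 2041: Mon, 2042: Tue, 2043: Wed, 2044: Fri, 2045: Sat, 2046: Sun, 2047: Mon
Thursdays: 2027, 2032, 2038.

3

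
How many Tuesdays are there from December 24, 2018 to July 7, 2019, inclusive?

28 Tuesdays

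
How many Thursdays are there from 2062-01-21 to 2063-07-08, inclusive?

2062-01-21 is a Saturday.
That's 534 days from start to end, counting both.
534 = 7 × 76 + 2, so there are 76 full weeks plus 2 extra days.
Each full week contributes one Thursday: 76 so far.
The 2 extra days are Saturday, Sunday — none qualify.
Total: 76 + 0 = 76.

76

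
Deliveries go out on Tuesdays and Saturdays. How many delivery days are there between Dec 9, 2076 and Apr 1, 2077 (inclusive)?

32

Dec 9, 2076 is a Wednesday.
That's 114 days from start to end, counting both.
114 = 7 × 16 + 2, so there are 16 full weeks plus 2 extra days.
Each full week contributes 2 days from the set (Tue, Sat): 16 × 2 = 32.
The 2 extra days are Wednesday, Thursday — none qualify.
Total: 32 + 0 = 32.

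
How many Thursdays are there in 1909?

52

Jan 1, 1909 is a Friday.
The range spans 365 days (inclusive of both endpoints).
365 = 7 × 52 + 1, so there are 52 full weeks plus 1 extra day.
Each full week contributes one Thursday: 52 so far.
The 1 extra day is Fri — none qualify.
Total: 52 + 0 = 52.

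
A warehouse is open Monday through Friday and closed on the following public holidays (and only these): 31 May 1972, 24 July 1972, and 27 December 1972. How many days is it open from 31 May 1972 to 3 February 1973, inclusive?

175 business days

31 May 1972 is a Wednesday.
That's 249 days from start to end, counting both.
249 = 7 × 35 + 4, so there are 35 full weeks plus 4 extra days.
Each full week contributes 5 weekdays (Mon–Fri): 35 × 5 = 175.
The 4 extra days are Wed, Thu, Fri, Sat — 3 of them qualify.
Total: 175 + 3 = 178.
Holidays: 31 May 1972 (Wed); 24 July 1972 (Mon); 27 December 1972 (Wed).
All 3 holidays fall on weekdays, so subtract 3.
Business days: 178 − 3 = 175.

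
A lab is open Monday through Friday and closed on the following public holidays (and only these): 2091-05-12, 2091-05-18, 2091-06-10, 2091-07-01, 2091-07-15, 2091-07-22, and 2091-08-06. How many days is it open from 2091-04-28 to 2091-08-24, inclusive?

83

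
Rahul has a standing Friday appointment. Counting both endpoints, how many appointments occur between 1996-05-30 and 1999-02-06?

1996-05-30 is a Thursday.
That's 983 days from start to end, counting both.
983 = 7 × 140 + 3, so there are 140 full weeks plus 3 extra days.
Each full week contributes one Friday: 140 so far.
The 3 extra days are Thu, Fri, Sat — 1 of them qualifies.
Total: 140 + 1 = 141.

141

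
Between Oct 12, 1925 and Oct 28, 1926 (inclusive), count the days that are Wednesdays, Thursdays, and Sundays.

Oct 12, 1925 is a Monday.
From Oct 12, 1925 to Oct 28, 1926 is 382 days inclusive.
382 = 7 × 54 + 4, so there are 54 full weeks plus 4 extra days.
Each full week contributes 3 days from the set (Wed, Thu, Sun): 54 × 3 = 162.
The 4 extra days are Monday, Tuesday, Wednesday, Thursday — 2 of them qualify.
Total: 162 + 2 = 164.

164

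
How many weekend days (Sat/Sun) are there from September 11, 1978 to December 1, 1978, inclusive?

22

September 11, 1978 is a Monday.
From September 11, 1978 to December 1, 1978 is 82 days inclusive.
82 = 7 × 11 + 5, so there are 11 full weeks plus 5 extra days.
Each full week contributes 2 weekend days (Sat, Sun): 11 × 2 = 22.
The 5 extra days are Monday, Tuesday, Wednesday, Thursday, Friday — none qualify.
Total: 22 + 0 = 22.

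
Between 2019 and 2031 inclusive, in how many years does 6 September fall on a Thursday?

Day of week of September 6 in each year:
2019: Fri, 2020: Sun, 2021: Mon, 2022: Tue, 2023: Wed, 2024: Fri, 2025: Sat, 2026: Sun, 2027: Mon, 2028: Wed, 2029: Thu ✓, 2030: Fri, 2031: Sat
Thursdays: 2029.

1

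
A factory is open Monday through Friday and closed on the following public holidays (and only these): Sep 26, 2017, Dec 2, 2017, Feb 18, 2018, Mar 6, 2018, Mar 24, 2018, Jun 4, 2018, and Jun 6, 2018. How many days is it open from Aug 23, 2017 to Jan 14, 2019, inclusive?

Aug 23, 2017 is a Wednesday.
That's 510 days from start to end, counting both.
510 = 7 × 72 + 6, so there are 72 full weeks plus 6 extra days.
Each full week contributes 5 weekdays (Mon–Fri): 72 × 5 = 360.
The 6 extra days are Wed, Thu, Fri, Sat, Sun, Mon — 4 of them qualify.
Total: 360 + 4 = 364.
Holidays: Sep 26, 2017 (Tue); Dec 2, 2017 (Sat); Feb 18, 2018 (Sun); Mar 6, 2018 (Tue); Mar 24, 2018 (Sat); Jun 4, 2018 (Mon); Jun 6, 2018 (Wed).
4 of the 7 holidays fall on weekdays; the rest are weekends and were already excluded.
Business days: 364 − 4 = 360.

360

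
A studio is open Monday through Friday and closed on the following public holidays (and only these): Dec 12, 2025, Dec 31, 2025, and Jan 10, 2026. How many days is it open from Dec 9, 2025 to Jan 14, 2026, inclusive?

Dec 9, 2025 is a Tuesday.
That's 37 days from start to end, counting both.
37 = 7 × 5 + 2, so there are 5 full weeks plus 2 extra days.
Each full week contributes 5 weekdays (Mon–Fri): 5 × 5 = 25.
The 2 extra days are Tuesday, Wednesday — 2 of them qualify.
Total: 25 + 2 = 27.
Holidays: Dec 12, 2025 (Fri); Dec 31, 2025 (Wed); Jan 10, 2026 (Sat).
2 of the 3 holidays fall on weekdays; the rest are weekends and were already excluded.
Business days: 27 − 2 = 25.

25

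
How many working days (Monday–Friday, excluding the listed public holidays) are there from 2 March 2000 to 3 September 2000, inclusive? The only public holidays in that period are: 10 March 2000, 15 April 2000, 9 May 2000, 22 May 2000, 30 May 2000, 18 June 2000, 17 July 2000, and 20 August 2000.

2 March 2000 is a Thursday.
The range spans 186 days (inclusive of both endpoints).
186 = 7 × 26 + 4, so there are 26 full weeks plus 4 extra days.
Each full week contributes 5 weekdays (Mon–Fri): 26 × 5 = 130.
The 4 extra days are Thursday, Friday, Saturday, Sunday — 2 of them qualify.
Total: 130 + 2 = 132.
Holidays: 10 March 2000 (Fri); 15 April 2000 (Sat); 9 May 2000 (Tue); 22 May 2000 (Mon); 30 May 2000 (Tue); 18 June 2000 (Sun); 17 July 2000 (Mon); 20 August 2000 (Sun).
5 of the 8 holidays fall on weekdays; the rest are weekends and were already excluded.
Business days: 132 − 5 = 127.

127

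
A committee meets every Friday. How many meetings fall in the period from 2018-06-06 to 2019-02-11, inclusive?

2018-06-06 is a Wednesday.
From 2018-06-06 to 2019-02-11 is 251 days inclusive.
251 = 7 × 35 + 6, so there are 35 full weeks plus 6 extra days.
Each full week contributes one Friday: 35 so far.
The 6 extra days are Wed, Thu, Fri, Sat, Sun, Mon — 1 of them qualifies.
Total: 35 + 1 = 36.

36 Fridays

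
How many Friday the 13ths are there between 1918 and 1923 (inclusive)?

Friday-the-13ths by year:
1918: Sep, Dec
1919: Jun
1920: Feb, Aug
1921: May
1922: Jan, Oct
1923: Apr, Jul

10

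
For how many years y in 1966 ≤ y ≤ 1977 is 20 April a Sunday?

2

Day of week of April 20 in each year:
1966: Wed, 1967: Thu, 1968: Sat, 1969: Sun ✓, 1970: Mon, 1971: Tue, 1972: Thu, 1973: Fri, 1974: Sat, 1975: Sun ✓, 1976: Tue, 1977: Wed
Sundays: 1969, 1975.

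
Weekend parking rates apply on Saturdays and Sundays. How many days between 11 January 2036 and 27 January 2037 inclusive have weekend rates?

11 January 2036 is a Friday.
From 11 January 2036 to 27 January 2037 is 383 days inclusive.
383 = 7 × 54 + 5, so there are 54 full weeks plus 5 extra days.
Each full week contributes 2 weekend days (Sat, Sun): 54 × 2 = 108.
The 5 extra days are Fri, Sat, Sun, Mon, Tue — 2 of them qualify.
Total: 108 + 2 = 110.

110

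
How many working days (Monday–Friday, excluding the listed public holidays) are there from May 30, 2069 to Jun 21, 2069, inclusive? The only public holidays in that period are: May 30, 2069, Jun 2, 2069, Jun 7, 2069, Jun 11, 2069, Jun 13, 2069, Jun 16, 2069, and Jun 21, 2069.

12

May 30, 2069 is a Thursday.
The range spans 23 days (inclusive of both endpoints).
23 = 7 × 3 + 2, so there are 3 full weeks plus 2 extra days.
Each full week contributes 5 weekdays (Mon–Fri): 3 × 5 = 15.
The 2 extra days are Thursday, Friday — 2 of them qualify.
Total: 15 + 2 = 17.
Holidays: May 30, 2069 (Thu); Jun 2, 2069 (Sun); Jun 7, 2069 (Fri); Jun 11, 2069 (Tue); Jun 13, 2069 (Thu); Jun 16, 2069 (Sun); Jun 21, 2069 (Fri).
5 of the 7 holidays fall on weekdays; the rest are weekends and were already excluded.
Business days: 17 − 5 = 12.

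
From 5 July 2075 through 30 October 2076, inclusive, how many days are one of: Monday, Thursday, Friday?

208

5 July 2075 is a Friday.
That's 484 days from start to end, counting both.
484 = 7 × 69 + 1, so there are 69 full weeks plus 1 extra day.
Each full week contributes 3 days from the set (Mon, Thu, Fri): 69 × 3 = 207.
The 1 extra day is Friday — 1 of them qualifies.
Total: 207 + 1 = 208.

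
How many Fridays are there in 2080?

52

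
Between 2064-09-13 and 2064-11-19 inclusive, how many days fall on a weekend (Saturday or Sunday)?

20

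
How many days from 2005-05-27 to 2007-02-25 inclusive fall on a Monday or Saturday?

183

2005-05-27 is a Friday.
The range spans 640 days (inclusive of both endpoints).
640 = 7 × 91 + 3, so there are 91 full weeks plus 3 extra days.
Each full week contributes 2 days from the set (Mon, Sat): 91 × 2 = 182.
The 3 extra days are Friday, Saturday, Sunday — 1 of them qualifies.
Total: 182 + 1 = 183.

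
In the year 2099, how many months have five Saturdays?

4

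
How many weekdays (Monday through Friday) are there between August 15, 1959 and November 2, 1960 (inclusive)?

318 weekdays

August 15, 1959 is a Saturday.
The range spans 446 days (inclusive of both endpoints).
446 = 7 × 63 + 5, so there are 63 full weeks plus 5 extra days.
Each full week contributes 5 weekdays (Mon–Fri): 63 × 5 = 315.
The 5 extra days are Saturday, Sunday, Monday, Tuesday, Wednesday — 3 of them qualify.
Total: 315 + 3 = 318.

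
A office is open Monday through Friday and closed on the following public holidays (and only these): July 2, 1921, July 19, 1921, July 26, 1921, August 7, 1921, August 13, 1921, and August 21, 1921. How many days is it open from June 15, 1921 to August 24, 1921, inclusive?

49

June 15, 1921 is a Wednesday.
That's 71 days from start to end, counting both.
71 = 7 × 10 + 1, so there are 10 full weeks plus 1 extra day.
Each full week contributes 5 weekdays (Mon–Fri): 10 × 5 = 50.
The 1 extra day is Wednesday — 1 of them qualifies.
Total: 50 + 1 = 51.
Holidays: July 2, 1921 (Sat); July 19, 1921 (Tue); July 26, 1921 (Tue); August 7, 1921 (Sun); August 13, 1921 (Sat); August 21, 1921 (Sun).
2 of the 6 holidays fall on weekdays; the rest are weekends and were already excluded.
Business days: 51 − 2 = 49.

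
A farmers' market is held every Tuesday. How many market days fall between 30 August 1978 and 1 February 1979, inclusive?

30 August 1978 is a Wednesday.
The range spans 156 days (inclusive of both endpoints).
156 = 7 × 22 + 2, so there are 22 full weeks plus 2 extra days.
Each full week contributes one Tuesday: 22 so far.
The 2 extra days are Wednesday, Thursday — none qualify.
Total: 22 + 0 = 22.

22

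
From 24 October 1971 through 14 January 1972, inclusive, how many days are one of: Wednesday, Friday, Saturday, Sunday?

47

24 October 1971 is a Sunday.
The range spans 83 days (inclusive of both endpoints).
83 = 7 × 11 + 6, so there are 11 full weeks plus 6 extra days.
Each full week contributes 4 days from the set (Wed, Fri, Sat, Sun): 11 × 4 = 44.
The 6 extra days are Sun, Mon, Tue, Wed, Thu, Fri — 3 of them qualify.
Total: 44 + 3 = 47.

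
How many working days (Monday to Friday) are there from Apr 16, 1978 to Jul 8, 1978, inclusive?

Apr 16, 1978 is a Sunday.
From Apr 16, 1978 to Jul 8, 1978 is 84 days inclusive.
84 = 7 × 12, so the span is exactly 12 full weeks.
Each full week contributes 5 weekdays (Mon–Fri): 12 × 5 = 60.
Total: 60.

60 weekdays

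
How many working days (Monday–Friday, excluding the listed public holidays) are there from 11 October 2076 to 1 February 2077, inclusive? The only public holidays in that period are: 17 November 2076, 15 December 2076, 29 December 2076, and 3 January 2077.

11 October 2076 is a Sunday.
That's 114 days from start to end, counting both.
114 = 7 × 16 + 2, so there are 16 full weeks plus 2 extra days.
Each full week contributes 5 weekdays (Mon–Fri): 16 × 5 = 80.
The 2 extra days are Sunday, Monday — 1 of them qualifies.
Total: 80 + 1 = 81.
Holidays: 17 November 2076 (Tue); 15 December 2076 (Tue); 29 December 2076 (Tue); 3 January 2077 (Sun).
3 of the 4 holidays fall on weekdays; the rest are weekends and were already excluded.
Business days: 81 − 3 = 78.

78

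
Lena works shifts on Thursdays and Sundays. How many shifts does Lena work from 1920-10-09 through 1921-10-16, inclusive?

1920-10-09 is a Saturday.
That's 373 days from start to end, counting both.
373 = 7 × 53 + 2, so there are 53 full weeks plus 2 extra days.
Each full week contributes 2 days from the set (Thu, Sun): 53 × 2 = 106.
The 2 extra days are Sat, Sun — 1 of them qualifies.
Total: 106 + 1 = 107.

107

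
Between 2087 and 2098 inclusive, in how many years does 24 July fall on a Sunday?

Day of week of July 24 in each year:
2087: Thu, 2088: Sat, 2089: Sun ✓, 2090: Mon, 2091: Tue, 2092: Thu, 2093: Fri, 2094: Sat, 2095: Sun ✓, 2096: Tue, 2097: Wed, 2098: Thu
Sundays: 2089, 2095.

2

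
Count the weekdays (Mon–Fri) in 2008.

Jan 1, 2008 is a Tuesday.
From Jan 1, 2008 to Dec 31, 2008 is 366 days inclusive.
366 = 7 × 52 + 2, so there are 52 full weeks plus 2 extra days.
Each full week contributes 5 weekdays (Mon–Fri): 52 × 5 = 260.
The 2 extra days are Tue, Wed — 2 of them qualify.
Total: 260 + 2 = 262.

262 weekdays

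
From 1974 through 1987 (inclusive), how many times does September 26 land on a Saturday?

2

Day of week of September 26 in each year:
1974: Thu, 1975: Fri, 1976: Sun, 1977: Mon, 1978: Tue, 1979: Wed, 1980: Fri, 1981: Sat ✓, 1982: Sun, 1983: Mon, 1984: Wed, 1985: Thu, 1986: Fri, 1987: Sat ✓
Saturdays: 1981, 1987.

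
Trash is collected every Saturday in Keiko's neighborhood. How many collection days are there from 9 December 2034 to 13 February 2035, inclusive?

9 December 2034 is a Saturday.
From 9 December 2034 to 13 February 2035 is 67 days inclusive.
67 = 7 × 9 + 4, so there are 9 full weeks plus 4 extra days.
Each full week contributes one Saturday: 9 so far.
The 4 extra days are Sat, Sun, Mon, Tue — 1 of them qualifies.
Total: 9 + 1 = 10.

10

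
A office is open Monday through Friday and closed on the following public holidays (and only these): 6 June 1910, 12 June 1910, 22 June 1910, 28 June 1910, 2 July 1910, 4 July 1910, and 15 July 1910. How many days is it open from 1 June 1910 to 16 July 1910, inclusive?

1 June 1910 is a Wednesday.
That's 46 days from start to end, counting both.
46 = 7 × 6 + 4, so there are 6 full weeks plus 4 extra days.
Each full week contributes 5 weekdays (Mon–Fri): 6 × 5 = 30.
The 4 extra days are Wednesday, Thursday, Friday, Saturday — 3 of them qualify.
Total: 30 + 3 = 33.
Holidays: 6 June 1910 (Mon); 12 June 1910 (Sun); 22 June 1910 (Wed); 28 June 1910 (Tue); 2 July 1910 (Sat); 4 July 1910 (Mon); 15 July 1910 (Fri).
5 of the 7 holidays fall on weekdays; the rest are weekends and were already excluded.
Business days: 33 − 5 = 28.

28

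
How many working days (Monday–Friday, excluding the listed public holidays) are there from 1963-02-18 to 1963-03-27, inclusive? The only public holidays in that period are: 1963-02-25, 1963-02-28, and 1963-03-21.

25

1963-02-18 is a Monday.
The range spans 38 days (inclusive of both endpoints).
38 = 7 × 5 + 3, so there are 5 full weeks plus 3 extra days.
Each full week contributes 5 weekdays (Mon–Fri): 5 × 5 = 25.
The 3 extra days are Mon, Tue, Wed — 3 of them qualify.
Total: 25 + 3 = 28.
Holidays: 1963-02-25 (Mon); 1963-02-28 (Thu); 1963-03-21 (Thu).
All 3 holidays fall on weekdays, so subtract 3.
Business days: 28 − 3 = 25.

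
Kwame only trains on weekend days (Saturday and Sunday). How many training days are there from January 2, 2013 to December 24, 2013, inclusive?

102

January 2, 2013 is a Wednesday.
The range spans 357 days (inclusive of both endpoints).
357 = 7 × 51, so the span is exactly 51 full weeks.
Each full week contributes 2 weekend days (Sat, Sun): 51 × 2 = 102.
Total: 102.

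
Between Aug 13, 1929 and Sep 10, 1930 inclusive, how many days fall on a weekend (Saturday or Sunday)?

Aug 13, 1929 is a Tuesday.
From Aug 13, 1929 to Sep 10, 1930 is 394 days inclusive.
394 = 7 × 56 + 2, so there are 56 full weeks plus 2 extra days.
Each full week contributes 2 weekend days (Sat, Sun): 56 × 2 = 112.
The 2 extra days are Tuesday, Wednesday — none qualify.
Total: 112 + 0 = 112.

112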